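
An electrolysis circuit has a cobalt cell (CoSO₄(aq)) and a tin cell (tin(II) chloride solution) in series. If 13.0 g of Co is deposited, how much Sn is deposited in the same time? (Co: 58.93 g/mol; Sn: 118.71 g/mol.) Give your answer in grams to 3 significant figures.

26.2 g

n(Co) = 13.0 / 58.93 = 0.2206 mol
Co²⁺ + 2e⁻ → Co, so n(e⁻) = 2 × 0.2206 = 0.4412 mol
Same current for the same time ⇒ same n(e⁻) = 0.4412 mol in both cells.
Sn²⁺ + 2e⁻ → Sn, so n(Sn) = 0.4412 / 2 = 0.2206 mol
m(Sn) = 0.2206 × 118.71 = 26.2 g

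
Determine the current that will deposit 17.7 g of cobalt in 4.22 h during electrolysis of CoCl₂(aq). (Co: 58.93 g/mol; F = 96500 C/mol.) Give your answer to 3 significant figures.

n(Co) = 17.7 / 58.93 = 0.3004 mol
Co²⁺ + 2e⁻ → Co, so n(e⁻) = 2 × 0.3004 = 0.6008 mol
Q = 0.6008 × 96500 = 57980 C
I = Q / t = 57980 / 15192 s = 3.82 A

3.82 A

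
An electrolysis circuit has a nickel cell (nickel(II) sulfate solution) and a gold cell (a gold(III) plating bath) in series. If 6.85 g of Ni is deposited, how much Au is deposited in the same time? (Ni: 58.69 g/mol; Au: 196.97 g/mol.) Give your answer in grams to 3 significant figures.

15.3 g

n(Ni) = 6.85 / 58.69 = 0.1167 mol
Ni²⁺ + 2e⁻ → Ni, so n(e⁻) = 2 × 0.1167 = 0.2334 mol
Same current for the same time ⇒ same n(e⁻) = 0.2334 mol in both cells.
Au³⁺ + 3e⁻ → Au, so n(Au) = 0.2334 / 3 = 0.07780 mol
m(Au) = 0.07780 × 196.97 = 15.3 g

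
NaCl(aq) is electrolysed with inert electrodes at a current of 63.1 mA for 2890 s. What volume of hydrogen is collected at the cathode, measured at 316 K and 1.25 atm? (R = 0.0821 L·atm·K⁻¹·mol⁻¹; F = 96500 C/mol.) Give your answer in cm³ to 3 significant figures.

19.6 cm³

Q = 0.0631 A × 2890 s = 182.4 C
Moles of electrons = 182.4 / 96500 = 0.001890 mol
2H⁺ + 2e⁻ → H₂, so n(H₂) = 0.001890 / 2 = 9.450×10^-4 mol
V = nRT/P = 9.450×10^-4 × 0.0821 × 316 / 1.25 = 0.01961 L
= 19.6 cm³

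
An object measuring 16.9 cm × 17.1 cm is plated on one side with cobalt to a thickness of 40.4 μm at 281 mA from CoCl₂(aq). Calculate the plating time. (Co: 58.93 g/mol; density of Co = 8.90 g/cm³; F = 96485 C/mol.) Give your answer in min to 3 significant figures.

Plated area = 16.9 × 17.1 = 289.0 cm²
Volume = 289.0 × 40.4×10⁻⁴ cm = 1.168 cm³
m(Co) = 1.168 × 8.90 = 10.40 g
n(Co) = 10.40 / 58.93 = 0.1765 mol; n(e⁻) = 2 × 0.1765 = 0.3530 mol
Q = 0.3530 × 96485 = 34060 C
t = 34060 / 0.281 = 1.212×10^5 s = 2020 min

2020 min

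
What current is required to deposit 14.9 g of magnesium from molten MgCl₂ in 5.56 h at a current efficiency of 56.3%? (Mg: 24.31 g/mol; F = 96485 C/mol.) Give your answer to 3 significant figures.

10.5 A

n(Mg) = 14.9 / 24.31 = 0.6129 mol
Mg²⁺ + 2e⁻ → Mg, so n(e⁻) = 2 × 0.6129 = 1.226 mol
Q = 1.226 × 96485 / 0.563 = 2.101×10^5 C
I = Q / t = 2.101×10^5 / 20016 s = 10.5 A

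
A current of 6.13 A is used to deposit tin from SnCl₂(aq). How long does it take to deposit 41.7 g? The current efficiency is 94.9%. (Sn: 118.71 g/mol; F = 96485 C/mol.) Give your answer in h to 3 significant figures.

n(Sn) = 41.7 / 118.71 = 0.3513 mol
Sn²⁺ + 2e⁻ → Sn, so n(e⁻) = 2 × 0.3513 = 0.7026 mol
Q = 0.7026 × 96485 / 0.949 = 71430 C
t = Q / I = 71430 / 6.13 = 11650 s = 3.24 h

3.24 h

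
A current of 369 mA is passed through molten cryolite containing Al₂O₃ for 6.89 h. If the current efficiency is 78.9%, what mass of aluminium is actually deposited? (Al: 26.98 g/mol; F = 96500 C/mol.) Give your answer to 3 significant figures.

0.673 g

Q = 0.369 × 24804 = 9153 C
n(e⁻) = 9153 / 96500 = 0.09485 mol
Al³⁺ + 3e⁻ → Al, so theoretical m(Al) = 0.03162 × 26.98 = 0.8531 g
Actual mass = 78.9% × 0.8531 = 0.673 g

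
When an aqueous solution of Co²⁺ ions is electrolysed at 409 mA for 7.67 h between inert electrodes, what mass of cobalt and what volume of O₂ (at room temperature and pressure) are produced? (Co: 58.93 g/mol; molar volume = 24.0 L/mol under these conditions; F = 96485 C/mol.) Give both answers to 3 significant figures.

3.45 g Co; 0.702 L O₂

Q = 0.409 × 27612 = 11290 C; n(e⁻) = 11290 / 96485 = 0.1170 mol
Cathode: Co²⁺ + 2e⁻ → Co → n(Co) = 0.1170/2 = 0.05850 mol → 3.45 g
Anode: 2H₂O → O₂ + 4H⁺ + 4e⁻ → n(O₂) = 0.1170/4 = 0.02925 mol → 0.702 L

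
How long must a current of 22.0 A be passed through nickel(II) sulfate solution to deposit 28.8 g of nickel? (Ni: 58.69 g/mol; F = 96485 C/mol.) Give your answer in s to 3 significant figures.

n(Ni) = 28.8 / 58.69 = 0.4907 mol
Ni²⁺ + 2e⁻ → Ni, so n(e⁻) = 2 × 0.4907 = 0.9814 mol
Q = 0.9814 × 96485 = 94690 C
t = Q / I = 94690 / 22.0 = 4304 s

4300 s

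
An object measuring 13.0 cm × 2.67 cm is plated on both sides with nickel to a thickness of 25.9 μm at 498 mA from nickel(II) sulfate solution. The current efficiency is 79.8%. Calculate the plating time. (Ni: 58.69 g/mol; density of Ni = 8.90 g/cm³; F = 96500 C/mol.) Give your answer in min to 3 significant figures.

Plated area = 2 × 13.0 × 2.67 = 69.42 cm²
Volume = 69.42 × 25.9×10⁻⁴ cm = 0.1798 cm³
m(Ni) = 0.1798 × 8.90 = 1.600 g
n(Ni) = 1.600 / 58.69 = 0.02726 mol; n(e⁻) = 2 × 0.02726 = 0.05452 mol
Q = 0.05452 × 96500 / 0.798 = 6593 C
t = 6593 / 0.498 = 13240 s = 221 min

221 min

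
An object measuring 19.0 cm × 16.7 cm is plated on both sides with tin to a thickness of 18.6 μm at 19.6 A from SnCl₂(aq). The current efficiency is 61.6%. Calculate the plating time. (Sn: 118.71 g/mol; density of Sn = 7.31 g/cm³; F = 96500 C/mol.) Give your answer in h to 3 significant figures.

Plated area = 2 × 19.0 × 16.7 = 634.6 cm²
Volume = 634.6 × 18.6×10⁻⁴ cm = 1.180 cm³
m(Sn) = 1.180 × 7.31 = 8.626 g
n(Sn) = 8.626 / 118.71 = 0.07266 mol; n(e⁻) = 2 × 0.07266 = 0.1453 mol
Q = 0.1453 × 96500 / 0.616 = 22760 C
t = 22760 / 19.6 = 1161 s = 0.323 h

0.323 h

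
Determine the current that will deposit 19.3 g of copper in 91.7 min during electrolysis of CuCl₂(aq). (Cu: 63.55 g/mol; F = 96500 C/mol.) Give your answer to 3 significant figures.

10.7 A

n(Cu) = 19.3 / 63.55 = 0.3037 mol
Cu²⁺ + 2e⁻ → Cu, so n(e⁻) = 2 × 0.3037 = 0.6074 mol
Q = 0.6074 × 96500 = 58610 C
I = Q / t = 58610 / 5502 s = 10.7 A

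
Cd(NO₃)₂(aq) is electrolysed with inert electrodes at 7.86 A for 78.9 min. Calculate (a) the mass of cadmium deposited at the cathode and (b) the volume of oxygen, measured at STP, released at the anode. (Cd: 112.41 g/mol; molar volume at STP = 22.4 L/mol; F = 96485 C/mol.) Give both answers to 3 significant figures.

Q = 7.86 × 4734 = 37210 C; n(e⁻) = 37210 / 96485 = 0.3857 mol
Cathode: Cd²⁺ + 2e⁻ → Cd → n(Cd) = 0.3857/2 = 0.1929 mol → 21.7 g
Anode: 2H₂O → O₂ + 4H⁺ + 4e⁻ → n(O₂) = 0.3857/4 = 0.09643 mol → 2.16 L

21.7 g Cd; 2.16 L O₂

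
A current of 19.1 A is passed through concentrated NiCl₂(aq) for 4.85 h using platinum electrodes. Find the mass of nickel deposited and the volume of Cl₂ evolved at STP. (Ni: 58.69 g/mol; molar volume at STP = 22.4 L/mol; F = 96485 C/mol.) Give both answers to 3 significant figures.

Q = 19.1 × 17460 = 3.335×10^5 C; n(e⁻) = 3.335×10^5 / 96485 = 3.456 mol
Cathode: Ni²⁺ + 2e⁻ → Ni → n(Ni) = 3.456/2 = 1.728 mol → 101 g
Anode: 2Cl⁻ → Cl₂ + 2e⁻ → n(Cl₂) = 3.456/2 = 1.728 mol → 38.7 L

101 g Ni; 38.7 L Cl₂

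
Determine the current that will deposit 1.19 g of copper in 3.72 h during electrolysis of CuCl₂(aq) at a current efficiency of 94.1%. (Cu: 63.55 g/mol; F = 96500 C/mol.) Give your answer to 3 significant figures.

0.287 A

n(Cu) = 1.19 / 63.55 = 0.01873 mol
Cu²⁺ + 2e⁻ → Cu, so n(e⁻) = 2 × 0.01873 = 0.03746 mol
Q = 0.03746 × 96500 / 0.941 = 3842 C
I = Q / t = 3842 / 13392 s = 0.287 A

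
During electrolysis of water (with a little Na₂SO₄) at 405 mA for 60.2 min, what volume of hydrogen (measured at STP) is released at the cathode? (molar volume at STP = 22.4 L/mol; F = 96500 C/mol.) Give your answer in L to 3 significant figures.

Q = 0.405 A × 3612 s = 1463 C
n(e⁻) = 1463 / 96500 = 0.01516 mol
2H⁺ + 2e⁻ → H₂, so n(H₂) = 0.01516 / 2 = 0.007580 mol
V = 0.007580 × 22.4 = 0.1698 L

0.170 L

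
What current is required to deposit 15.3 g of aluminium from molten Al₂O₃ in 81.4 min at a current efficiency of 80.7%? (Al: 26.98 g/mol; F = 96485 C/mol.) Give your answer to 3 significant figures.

n(Al) = 15.3 / 26.98 = 0.5671 mol
Al³⁺ + 3e⁻ → Al, so n(e⁻) = 3 × 0.5671 = 1.701 mol
Q = 1.701 × 96485 / 0.807 = 2.034×10^5 C
I = Q / t = 2.034×10^5 / 4884 s = 41.6 A

41.6 A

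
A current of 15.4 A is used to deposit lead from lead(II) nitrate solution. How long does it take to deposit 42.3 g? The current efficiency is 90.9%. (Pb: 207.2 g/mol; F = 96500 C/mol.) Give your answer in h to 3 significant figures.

n(Pb) = 42.3 / 207.2 = 0.2042 mol
Pb²⁺ + 2e⁻ → Pb, so n(e⁻) = 2 × 0.2042 = 0.4084 mol
Q = 0.4084 × 96500 / 0.909 = 43360 C
t = Q / I = 43360 / 15.4 = 2816 s = 0.782 h

0.782 h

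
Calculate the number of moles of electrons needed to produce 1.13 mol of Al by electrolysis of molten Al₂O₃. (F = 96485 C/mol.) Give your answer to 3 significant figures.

3.39 mol

Al³⁺ + 3e⁻ → Al, so n(e⁻) = 3 × 1.13 = 3.390 mol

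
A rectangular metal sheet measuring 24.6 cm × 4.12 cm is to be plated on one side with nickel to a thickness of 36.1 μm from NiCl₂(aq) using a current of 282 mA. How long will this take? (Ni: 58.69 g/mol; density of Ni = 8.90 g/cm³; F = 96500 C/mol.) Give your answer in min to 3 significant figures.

633 min

Plated area = 24.6 × 4.12 = 101.4 cm²
Volume = 101.4 × 36.1×10⁻⁴ cm = 0.3661 cm³
m(Ni) = 0.3661 × 8.90 = 3.258 g
n(Ni) = 3.258 / 58.69 = 0.05551 mol; n(e⁻) = 2 × 0.05551 = 0.1110 mol
Q = 0.1110 × 96500 = 10710 C
t = 10710 / 0.282 = 37980 s = 633 min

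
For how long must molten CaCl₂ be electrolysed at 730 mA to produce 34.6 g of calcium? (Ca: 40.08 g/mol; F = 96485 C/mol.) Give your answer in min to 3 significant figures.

3800 min

n(Ca) = 34.6 / 40.08 = 0.8633 mol
Ca²⁺ + 2e⁻ → Ca, so n(e⁻) = 2 × 0.8633 = 1.727 mol
Q = 1.727 × 96485 = 1.666×10^5 C
t = Q / I = 1.666×10^5 / 0.730 = 2.282×10^5 s = 3800 min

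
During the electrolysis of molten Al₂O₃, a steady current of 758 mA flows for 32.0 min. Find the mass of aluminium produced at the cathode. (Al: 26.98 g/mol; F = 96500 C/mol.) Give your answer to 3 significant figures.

Q = 0.758 A × 1920 s = 1455 C
n(e⁻) = 1455 / 96500 = 0.01508 mol
Al³⁺ + 3e⁻ → Al, so n(Al) = 0.01508 / 3 = 0.005027 mol
m = 0.005027 × 26.98 = 0.136 g

0.136 g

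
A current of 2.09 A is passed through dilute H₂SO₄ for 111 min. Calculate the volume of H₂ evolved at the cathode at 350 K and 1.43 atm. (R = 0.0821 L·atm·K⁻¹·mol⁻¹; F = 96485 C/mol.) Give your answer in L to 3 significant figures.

Q = 2.09 A × 6660 s = 13920 C
Moles of electrons = 13920 / 96485 = 0.1443 mol
2H⁺ + 2e⁻ → H₂, so n(H₂) = 0.1443 / 2 = 0.07215 mol
V = nRT/P = 0.07215 × 0.0821 × 350 / 1.43 = 1.450 L

1.45 L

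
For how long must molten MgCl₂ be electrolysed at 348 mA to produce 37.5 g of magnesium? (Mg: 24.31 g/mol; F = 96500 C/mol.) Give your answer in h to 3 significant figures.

n(Mg) = 37.5 / 24.31 = 1.543 mol
Mg²⁺ + 2e⁻ → Mg, so n(e⁻) = 2 × 1.543 = 3.086 mol
Q = 3.086 × 96500 = 2.978×10^5 C
t = Q / I = 2.978×10^5 / 0.348 = 8.557×10^5 s = 238 h

238 h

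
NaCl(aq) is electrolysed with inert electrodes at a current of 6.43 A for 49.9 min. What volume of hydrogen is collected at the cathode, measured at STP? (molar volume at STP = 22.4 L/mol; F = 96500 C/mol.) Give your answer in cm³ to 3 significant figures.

Charge passed = 6.43 × 2994 = 19250 C
Moles of electrons = 19250 / 96500 = 0.1995 mol
2H⁺ + 2e⁻ → H₂, so n(H₂) = 0.1995 / 2 = 0.09975 mol
V = 0.09975 × 22.4 = 2.234 L
= 2230 cm³

2230 cm³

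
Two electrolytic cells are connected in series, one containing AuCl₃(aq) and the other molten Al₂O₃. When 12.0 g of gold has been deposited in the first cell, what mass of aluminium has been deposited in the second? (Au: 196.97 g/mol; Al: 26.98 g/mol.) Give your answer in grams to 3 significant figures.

n(Au) = 12.0 / 196.97 = 0.06092 mol
Au³⁺ + 3e⁻ → Au, so n(e⁻) = 3 × 0.06092 = 0.1828 mol
The cells are in series, so the same charge (and hence the same n(e⁻) = 0.1828 mol) passes through both.
Al³⁺ + 3e⁻ → Al, so n(Al) = 0.1828 / 3 = 0.06093 mol
m(Al) = 0.06093 × 26.98 = 1.64 g

1.64 g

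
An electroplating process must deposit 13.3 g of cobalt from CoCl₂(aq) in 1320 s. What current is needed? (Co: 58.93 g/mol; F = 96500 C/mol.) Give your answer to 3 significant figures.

n(Co) = 13.3 / 58.93 = 0.2257 mol
Co²⁺ + 2e⁻ → Co, so n(e⁻) = 2 × 0.2257 = 0.4514 mol
Q = 0.4514 × 96500 = 43560 C
I = Q / t = 43560 / 1320 s = 33.0 A

33.0 A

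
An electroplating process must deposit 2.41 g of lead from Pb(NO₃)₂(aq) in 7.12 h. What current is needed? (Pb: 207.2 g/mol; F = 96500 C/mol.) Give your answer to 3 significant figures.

0.0876 A

n(Pb) = 2.41 / 207.2 = 0.01163 mol
Pb²⁺ + 2e⁻ → Pb, so n(e⁻) = 2 × 0.01163 = 0.02326 mol
Q = 0.02326 × 96500 = 2245 C
I = Q / t = 2245 / 25632 s = 0.0876 A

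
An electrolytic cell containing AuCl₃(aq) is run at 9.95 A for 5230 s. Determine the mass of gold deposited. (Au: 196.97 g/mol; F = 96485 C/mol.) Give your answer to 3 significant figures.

Charge passed = 9.95 × 5230 = 52040 C
n(e⁻) = 52040 / 96485 = 0.5394 mol
Au³⁺ + 3e⁻ → Au, so n(Au) = 0.5394 / 3 = 0.1798 mol
m = 0.1798 × 196.97 = 35.4 g

35.4 g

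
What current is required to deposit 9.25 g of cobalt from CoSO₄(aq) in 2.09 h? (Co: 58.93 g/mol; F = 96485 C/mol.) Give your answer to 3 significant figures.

n(Co) = 9.25 / 58.93 = 0.1570 mol
Co²⁺ + 2e⁻ → Co, so n(e⁻) = 2 × 0.1570 = 0.3140 mol
Q = 0.3140 × 96485 = 30300 C
I = Q / t = 30300 / 7524 s = 4.03 A

4.03 A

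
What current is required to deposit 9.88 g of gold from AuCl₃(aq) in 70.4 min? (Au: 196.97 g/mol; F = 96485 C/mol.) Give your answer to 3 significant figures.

3.44 A

n(Au) = 9.88 / 196.97 = 0.05016 mol
Au³⁺ + 3e⁻ → Au, so n(e⁻) = 3 × 0.05016 = 0.1505 mol
Q = 0.1505 × 96485 = 14520 C
I = Q / t = 14520 / 4224 s = 3.44 A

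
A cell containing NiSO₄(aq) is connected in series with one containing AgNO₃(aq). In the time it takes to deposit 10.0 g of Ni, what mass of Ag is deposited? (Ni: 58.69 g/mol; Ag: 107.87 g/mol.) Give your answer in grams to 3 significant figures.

n(Ni) = 10.0 / 58.69 = 0.1704 mol
Ni²⁺ + 2e⁻ → Ni, so n(e⁻) = 2 × 0.1704 = 0.3408 mol
The cells are in series, so the same charge (and hence the same n(e⁻) = 0.3408 mol) passes through both.
Ag⁺ + e⁻ → Ag, so n(Ag) = 0.3408 mol
m(Ag) = 0.3408 × 107.87 = 36.8 g

36.8 g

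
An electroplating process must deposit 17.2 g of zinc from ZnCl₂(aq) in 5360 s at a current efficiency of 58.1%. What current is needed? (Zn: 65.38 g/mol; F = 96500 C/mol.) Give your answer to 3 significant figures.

16.3 A

n(Zn) = 17.2 / 65.38 = 0.2631 mol
Zn²⁺ + 2e⁻ → Zn, so n(e⁻) = 2 × 0.2631 = 0.5262 mol
Q = 0.5262 × 96500 / 0.581 = 87400 C
I = Q / t = 87400 / 5360 s = 16.3 A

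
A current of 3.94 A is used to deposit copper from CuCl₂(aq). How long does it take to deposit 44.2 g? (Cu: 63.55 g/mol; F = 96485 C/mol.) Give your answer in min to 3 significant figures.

568 min

n(Cu) = 44.2 / 63.55 = 0.6955 mol
Cu²⁺ + 2e⁻ → Cu, so n(e⁻) = 2 × 0.6955 = 1.391 mol
Q = 1.391 × 96485 = 1.342×10^5 C
t = Q / I = 1.342×10^5 / 3.94 = 34060 s = 568 min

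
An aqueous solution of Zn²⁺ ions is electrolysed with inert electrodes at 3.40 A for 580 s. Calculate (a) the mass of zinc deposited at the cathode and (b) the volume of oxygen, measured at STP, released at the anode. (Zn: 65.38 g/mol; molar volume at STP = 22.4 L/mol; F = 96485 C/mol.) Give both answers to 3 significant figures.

0.668 g Zn; 0.114 L O₂

Q = 3.40 × 580 = 1972 C; n(e⁻) = 1972 / 96485 = 0.02044 mol
Cathode: Zn²⁺ + 2e⁻ → Zn → n(Zn) = 0.02044/2 = 0.01022 mol → 0.668 g
Anode: 2H₂O → O₂ + 4H⁺ + 4e⁻ → n(O₂) = 0.02044/4 = 0.005110 mol → 0.114 L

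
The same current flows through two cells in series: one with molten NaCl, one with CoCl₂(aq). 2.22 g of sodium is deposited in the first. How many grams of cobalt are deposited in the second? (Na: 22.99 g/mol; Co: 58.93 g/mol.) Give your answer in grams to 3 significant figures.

2.85 g

n(Na) = 2.22 / 22.99 = 0.09656 mol
Na⁺ + e⁻ → Na, so n(e⁻) = 0.09656 mol
Same current for the same time ⇒ same n(e⁻) = 0.09656 mol in both cells.
Co²⁺ + 2e⁻ → Co, so n(Co) = 0.09656 / 2 = 0.04828 mol
m(Co) = 0.04828 × 58.93 = 2.85 g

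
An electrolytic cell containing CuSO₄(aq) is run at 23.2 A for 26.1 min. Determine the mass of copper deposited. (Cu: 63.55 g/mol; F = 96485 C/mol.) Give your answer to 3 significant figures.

Q = 23.2 A × 1566 s = 36330 C
n(e⁻) = Q/F = 36330/96485 = 0.3765 mol
Cu²⁺ + 2e⁻ → Cu, so n(Cu) = 0.3765 / 2 = 0.1883 mol
m = 0.1883 × 63.55 = 12.0 g

12.0 g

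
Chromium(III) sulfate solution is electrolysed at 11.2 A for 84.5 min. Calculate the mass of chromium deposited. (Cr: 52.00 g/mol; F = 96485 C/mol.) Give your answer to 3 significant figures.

10.2 g

Q = It = 11.2 × 5070 = 56780 C
n(e⁻) = 56780 / 96485 = 0.5885 mol
Cr³⁺ + 3e⁻ → Cr, so n(Cr) = 0.5885 / 3 = 0.1962 mol
m = 0.1962 × 52.00 = 10.2 g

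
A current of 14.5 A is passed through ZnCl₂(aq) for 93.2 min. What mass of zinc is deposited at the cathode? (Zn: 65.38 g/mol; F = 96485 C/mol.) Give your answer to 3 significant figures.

27.5 g

Charge passed = 14.5 × 5592 = 81080 C
n(e⁻) = Q/F = 81080/96485 = 0.8403 mol
Zn²⁺ + 2e⁻ → Zn, so n(Zn) = 0.8403 / 2 = 0.4202 mol
m = 0.4202 × 65.38 = 27.5 g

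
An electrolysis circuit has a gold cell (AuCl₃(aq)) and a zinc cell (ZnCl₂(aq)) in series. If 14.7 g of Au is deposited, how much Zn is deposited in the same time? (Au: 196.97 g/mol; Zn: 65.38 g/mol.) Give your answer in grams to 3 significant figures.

7.32 g

n(Au) = 14.7 / 196.97 = 0.07463 mol
Au³⁺ + 3e⁻ → Au, so n(e⁻) = 3 × 0.07463 = 0.2239 mol
In series, the same 0.2239 mol of electrons flows through the second cell.
Zn²⁺ + 2e⁻ → Zn, so n(Zn) = 0.2239 / 2 = 0.1120 mol
m(Zn) = 0.1120 × 65.38 = 7.32 g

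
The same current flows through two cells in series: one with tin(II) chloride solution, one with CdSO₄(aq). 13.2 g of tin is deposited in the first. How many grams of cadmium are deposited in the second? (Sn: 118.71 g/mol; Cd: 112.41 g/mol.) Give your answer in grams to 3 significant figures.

12.5 g

n(Sn) = 13.2 / 118.71 = 0.1112 mol
Sn²⁺ + 2e⁻ → Sn, so n(e⁻) = 2 × 0.1112 = 0.2224 mol
The cells are in series, so the same charge (and hence the same n(e⁻) = 0.2224 mol) passes through both.
Cd²⁺ + 2e⁻ → Cd, so n(Cd) = 0.2224 / 2 = 0.1112 mol
m(Cd) = 0.1112 × 112.41 = 12.5 g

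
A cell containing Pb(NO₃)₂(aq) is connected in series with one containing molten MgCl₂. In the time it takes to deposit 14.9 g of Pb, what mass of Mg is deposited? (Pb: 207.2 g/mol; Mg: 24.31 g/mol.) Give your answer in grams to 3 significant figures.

1.75 g

n(Pb) = 14.9 / 207.2 = 0.07191 mol
Pb²⁺ + 2e⁻ → Pb, so n(e⁻) = 2 × 0.07191 = 0.1438 mol
Same current for the same time ⇒ same n(e⁻) = 0.1438 mol in both cells.
Mg²⁺ + 2e⁻ → Mg, so n(Mg) = 0.1438 / 2 = 0.07190 mol
m(Mg) = 0.07190 × 24.31 = 1.75 g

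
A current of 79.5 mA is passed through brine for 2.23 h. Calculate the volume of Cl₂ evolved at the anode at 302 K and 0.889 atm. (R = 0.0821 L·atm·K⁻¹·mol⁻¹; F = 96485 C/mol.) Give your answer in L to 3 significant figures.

0.0922 L

Q = It = 0.0795 × 8028 = 638.2 C
Moles of electrons = 638.2 / 96485 = 0.006614 mol
2Cl⁻ → Cl₂ + 2e⁻, so n(Cl₂) = 0.006614 / 2 = 0.003307 mol
V = nRT/P = 0.003307 × 0.0821 × 302 / 0.889 = 0.09223 L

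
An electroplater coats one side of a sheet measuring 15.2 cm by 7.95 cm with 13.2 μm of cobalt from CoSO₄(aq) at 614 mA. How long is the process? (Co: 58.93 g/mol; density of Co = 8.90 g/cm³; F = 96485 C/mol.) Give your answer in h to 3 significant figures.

Plated area = 15.2 × 7.95 = 120.8 cm²
Volume = 120.8 × 13.2×10⁻⁴ cm = 0.1595 cm³
m(Co) = 0.1595 × 8.90 = 1.420 g
n(Co) = 1.420 / 58.93 = 0.02410 mol; n(e⁻) = 2 × 0.02410 = 0.04820 mol
Q = 0.04820 × 96485 = 4651 C
t = 4651 / 0.614 = 7575 s = 2.10 h

2.10 h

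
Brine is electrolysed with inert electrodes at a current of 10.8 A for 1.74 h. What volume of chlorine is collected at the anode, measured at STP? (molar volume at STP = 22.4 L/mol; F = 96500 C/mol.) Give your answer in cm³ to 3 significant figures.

Charge passed = 10.8 × 6264 = 67650 C
n(e⁻) = Q/F = 67650/96500 = 0.7010 mol
2Cl⁻ → Cl₂ + 2e⁻, so n(Cl₂) = 0.7010 / 2 = 0.3505 mol
V = 0.3505 × 22.4 = 7.851 L
= 7850 cm³

7850 cm³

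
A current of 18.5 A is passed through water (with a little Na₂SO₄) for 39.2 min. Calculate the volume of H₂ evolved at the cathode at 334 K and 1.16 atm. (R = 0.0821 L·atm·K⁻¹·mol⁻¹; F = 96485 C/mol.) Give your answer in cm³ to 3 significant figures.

Q = 18.5 A × 2352 s = 43510 C
n(e⁻) = Q/F = 43510/96485 = 0.4510 mol
2H⁺ + 2e⁻ → H₂, so n(H₂) = 0.4510 / 2 = 0.2255 mol
V = nRT/P = 0.2255 × 0.0821 × 334 / 1.16 = 5.331 L
= 5330 cm³

5330 cm³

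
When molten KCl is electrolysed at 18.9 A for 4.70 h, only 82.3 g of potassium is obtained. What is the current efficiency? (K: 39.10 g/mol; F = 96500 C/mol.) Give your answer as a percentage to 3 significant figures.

Q = 18.9 × 16920 = 3.198×10^5 C
n(e⁻) = 3.198×10^5 / 96500 = 3.314 mol
K⁺ + e⁻ → K, so theoretical n(K) = 3.314 mol → 129.6 g
Efficiency = 82.3 / 129.6 = 0.6350 = 63.5%

63.5%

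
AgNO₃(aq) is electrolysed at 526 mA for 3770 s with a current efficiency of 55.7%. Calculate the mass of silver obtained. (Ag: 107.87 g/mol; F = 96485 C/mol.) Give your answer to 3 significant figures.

1.23 g

Q = 0.526 × 3770 = 1983 C
n(e⁻) = 1983 / 96485 = 0.02055 mol
Ag⁺ + e⁻ → Ag, so theoretical m(Ag) = 0.02055 × 107.87 = 2.217 g
Actual mass = 55.7% × 2.217 = 1.23 g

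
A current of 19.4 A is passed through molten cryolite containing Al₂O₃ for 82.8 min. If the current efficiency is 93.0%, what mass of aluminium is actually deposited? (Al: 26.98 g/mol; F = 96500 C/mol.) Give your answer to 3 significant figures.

Q = 19.4 × 4968 = 96380 C
n(e⁻) = 96380 / 96500 = 0.9988 mol
Al³⁺ + 3e⁻ → Al, so theoretical m(Al) = 0.3329 × 26.98 = 8.982 g
Actual mass = 93.0% × 8.982 = 8.35 g

8.35 g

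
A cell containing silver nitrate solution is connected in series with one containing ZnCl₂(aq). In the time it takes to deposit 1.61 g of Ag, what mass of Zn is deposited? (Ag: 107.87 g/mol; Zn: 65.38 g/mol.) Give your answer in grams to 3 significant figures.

0.488 g

n(Ag) = 1.61 / 107.87 = 0.01493 mol
Ag⁺ + e⁻ → Ag, so n(e⁻) = 0.01493 mol
Since the cells are in series, n(e⁻) in the Zn cell is also 0.01493 mol.
Zn²⁺ + 2e⁻ → Zn, so n(Zn) = 0.01493 / 2 = 0.007465 mol
m(Zn) = 0.007465 × 65.38 = 0.488 g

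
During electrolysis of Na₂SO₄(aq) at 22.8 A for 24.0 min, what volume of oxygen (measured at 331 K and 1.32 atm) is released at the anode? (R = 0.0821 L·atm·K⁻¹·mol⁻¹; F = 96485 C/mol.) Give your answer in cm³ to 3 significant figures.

Charge passed = 22.8 × 1440 = 32830 C
n(e⁻) = 32830 / 96485 = 0.3403 mol
2H₂O → O₂ + 4H⁺ + 4e⁻, so n(O₂) = 0.3403 / 4 = 0.08508 mol
V = nRT/P = 0.08508 × 0.0821 × 331 / 1.32 = 1.752 L
= 1750 cm³

1750 cm³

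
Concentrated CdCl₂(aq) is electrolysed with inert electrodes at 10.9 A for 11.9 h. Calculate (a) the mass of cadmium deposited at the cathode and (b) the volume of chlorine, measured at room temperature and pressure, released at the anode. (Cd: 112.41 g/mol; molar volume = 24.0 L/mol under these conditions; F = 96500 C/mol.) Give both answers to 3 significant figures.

Q = 10.9 × 42840 = 4.670×10^5 C; n(e⁻) = 4.670×10^5 / 96500 = 4.839 mol
Cathode: Cd²⁺ + 2e⁻ → Cd → n(Cd) = 4.839/2 = 2.420 mol → 272 g
Anode: 2Cl⁻ → Cl₂ + 2e⁻ → n(Cl₂) = 4.839/2 = 2.420 mol → 58.1 L

272 g Cd; 58.1 L Cl₂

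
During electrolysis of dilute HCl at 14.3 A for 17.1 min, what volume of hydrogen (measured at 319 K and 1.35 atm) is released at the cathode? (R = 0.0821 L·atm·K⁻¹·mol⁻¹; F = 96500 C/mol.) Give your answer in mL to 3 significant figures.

1470 mL

Charge passed = 14.3 × 1026 = 14670 C
Moles of electrons = 14670 / 96500 = 0.1520 mol
2H⁺ + 2e⁻ → H₂, so n(H₂) = 0.1520 / 2 = 0.07600 mol
V = nRT/P = 0.07600 × 0.0821 × 319 / 1.35 = 1.474 L
= 1470 mL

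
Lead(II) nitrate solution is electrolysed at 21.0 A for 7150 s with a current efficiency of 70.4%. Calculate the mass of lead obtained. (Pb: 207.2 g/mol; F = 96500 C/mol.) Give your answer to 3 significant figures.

Q = 21.0 × 7150 = 1.502×10^5 C
n(e⁻) = 1.502×10^5 / 96500 = 1.556 mol
Pb²⁺ + 2e⁻ → Pb, so theoretical m(Pb) = 0.7780 × 207.2 = 161.2 g
Actual mass = 70.4% × 161.2 = 113 g

113 g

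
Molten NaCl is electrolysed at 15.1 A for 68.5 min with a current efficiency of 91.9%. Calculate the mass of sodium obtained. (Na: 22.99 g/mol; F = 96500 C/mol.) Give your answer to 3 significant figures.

Q = 15.1 × 4110 = 62060 C
n(e⁻) = 62060 / 96500 = 0.6431 mol
Na⁺ + e⁻ → Na, so theoretical m(Na) = 0.6431 × 22.99 = 14.78 g
Actual mass = 91.9% × 14.78 = 13.6 g

13.6 g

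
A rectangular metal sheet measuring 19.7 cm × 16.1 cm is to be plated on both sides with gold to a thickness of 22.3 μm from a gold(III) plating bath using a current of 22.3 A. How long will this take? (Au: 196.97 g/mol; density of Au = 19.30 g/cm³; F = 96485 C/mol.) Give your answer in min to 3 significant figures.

Plated area = 2 × 19.7 × 16.1 = 634.3 cm²
Volume = 634.3 × 22.3×10⁻⁴ cm = 1.414 cm³
m(Au) = 1.414 × 19.30 = 27.29 g
n(Au) = 27.29 / 196.97 = 0.1385 mol; n(e⁻) = 3 × 0.1385 = 0.4155 mol
Q = 0.4155 × 96485 = 40090 C
t = 40090 / 22.3 = 1798 s = 30.0 min

30.0 min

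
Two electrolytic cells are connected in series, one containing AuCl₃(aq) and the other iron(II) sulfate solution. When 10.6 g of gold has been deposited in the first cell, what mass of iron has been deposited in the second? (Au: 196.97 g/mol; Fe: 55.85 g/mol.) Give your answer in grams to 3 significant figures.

n(Au) = 10.6 / 196.97 = 0.05382 mol
Au³⁺ + 3e⁻ → Au, so n(e⁻) = 3 × 0.05382 = 0.1615 mol
In series, the same 0.1615 mol of electrons flows through the second cell.
Fe²⁺ + 2e⁻ → Fe, so n(Fe) = 0.1615 / 2 = 0.08075 mol
m(Fe) = 0.08075 × 55.85 = 4.51 g

4.51 g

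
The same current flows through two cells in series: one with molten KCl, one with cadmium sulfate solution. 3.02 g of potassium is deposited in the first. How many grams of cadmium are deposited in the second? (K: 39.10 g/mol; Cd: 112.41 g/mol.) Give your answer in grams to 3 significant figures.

4.34 g

n(K) = 3.02 / 39.10 = 0.07724 mol
K⁺ + e⁻ → K, so n(e⁻) = 0.07724 mol
Same current for the same time ⇒ same n(e⁻) = 0.07724 mol in both cells.
Cd²⁺ + 2e⁻ → Cd, so n(Cd) = 0.07724 / 2 = 0.03862 mol
m(Cd) = 0.03862 × 112.41 = 4.34 g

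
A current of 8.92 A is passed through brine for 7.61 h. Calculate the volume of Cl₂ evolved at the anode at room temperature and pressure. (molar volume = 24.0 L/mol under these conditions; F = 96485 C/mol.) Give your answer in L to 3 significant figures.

30.4 L

Q = It = 8.92 × 27396 = 2.444×10^5 C
n(e⁻) = 2.444×10^5 / 96485 = 2.533 mol
2Cl⁻ → Cl₂ + 2e⁻, so n(Cl₂) = 2.533 / 2 = 1.267 mol
V = 1.267 × 24.0 = 30.41 L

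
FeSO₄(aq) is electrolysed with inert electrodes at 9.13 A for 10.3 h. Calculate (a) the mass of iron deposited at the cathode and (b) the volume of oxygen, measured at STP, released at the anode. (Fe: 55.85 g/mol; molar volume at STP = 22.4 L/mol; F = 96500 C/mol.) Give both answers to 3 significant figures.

Q = 9.13 × 37080 = 3.385×10^5 C; n(e⁻) = 3.385×10^5 / 96500 = 3.508 mol
Cathode: Fe²⁺ + 2e⁻ → Fe → n(Fe) = 3.508/2 = 1.754 mol → 98.0 g
Anode: 2H₂O → O₂ + 4H⁺ + 4e⁻ → n(O₂) = 3.508/4 = 0.8770 mol → 19.6 L

98.0 g Fe; 19.6 L O₂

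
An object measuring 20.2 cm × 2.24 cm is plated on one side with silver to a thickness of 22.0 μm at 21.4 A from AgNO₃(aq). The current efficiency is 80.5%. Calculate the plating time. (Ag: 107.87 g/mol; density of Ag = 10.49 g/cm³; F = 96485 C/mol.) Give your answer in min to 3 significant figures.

0.904 min

Plated area = 20.2 × 2.24 = 45.25 cm²
Volume = 45.25 × 22.0×10⁻⁴ cm = 0.09955 cm³
m(Ag) = 0.09955 × 10.49 = 1.044 g
n(Ag) = 1.044 / 107.87 = 0.009678 mol; n(e⁻) = 0.009678 mol
Q = 0.009678 × 96485 / 0.805 = 1160 C
t = 1160 / 21.4 = 54.21 s = 0.904 min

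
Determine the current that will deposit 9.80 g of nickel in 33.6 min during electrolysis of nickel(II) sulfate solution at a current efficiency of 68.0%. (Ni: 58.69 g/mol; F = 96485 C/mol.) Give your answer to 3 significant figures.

n(Ni) = 9.80 / 58.69 = 0.1670 mol
Ni²⁺ + 2e⁻ → Ni, so n(e⁻) = 2 × 0.1670 = 0.3340 mol
Q = 0.3340 × 96485 / 0.680 = 47390 C
I = Q / t = 47390 / 2016 s = 23.5 A

23.5 A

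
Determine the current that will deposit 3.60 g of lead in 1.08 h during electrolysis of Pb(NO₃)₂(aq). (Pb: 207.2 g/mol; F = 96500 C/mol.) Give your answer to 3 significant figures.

0.862 A

n(Pb) = 3.60 / 207.2 = 0.01737 mol
Pb²⁺ + 2e⁻ → Pb, so n(e⁻) = 2 × 0.01737 = 0.03474 mol
Q = 0.03474 × 96500 = 3352 C
I = Q / t = 3352 / 3888 s = 0.862 A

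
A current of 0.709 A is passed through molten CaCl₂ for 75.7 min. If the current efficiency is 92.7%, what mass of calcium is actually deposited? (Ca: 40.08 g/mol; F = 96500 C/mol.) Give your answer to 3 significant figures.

0.620 g

Q = 0.709 × 4542 = 3220 C
n(e⁻) = 3220 / 96500 = 0.03337 mol
Ca²⁺ + 2e⁻ → Ca, so theoretical m(Ca) = 0.01669 × 40.08 = 0.6689 g
Actual mass = 92.7% × 0.6689 = 0.620 g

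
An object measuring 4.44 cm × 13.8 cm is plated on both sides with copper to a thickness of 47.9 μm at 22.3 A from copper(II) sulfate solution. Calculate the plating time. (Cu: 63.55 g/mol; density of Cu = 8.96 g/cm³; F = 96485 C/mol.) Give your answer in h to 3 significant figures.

Plated area = 2 × 4.44 × 13.8 = 122.5 cm²
Volume = 122.5 × 47.9×10⁻⁴ cm = 0.5868 cm³
m(Cu) = 0.5868 × 8.96 = 5.258 g
n(Cu) = 5.258 / 63.55 = 0.08274 mol; n(e⁻) = 2 × 0.08274 = 0.1655 mol
Q = 0.1655 × 96485 = 15970 C
t = 15970 / 22.3 = 716.1 s = 0.199 h

0.199 h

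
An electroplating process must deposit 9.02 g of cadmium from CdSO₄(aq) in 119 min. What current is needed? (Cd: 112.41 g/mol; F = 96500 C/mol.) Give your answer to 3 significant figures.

n(Cd) = 9.02 / 112.41 = 0.08024 mol
Cd²⁺ + 2e⁻ → Cd, so n(e⁻) = 2 × 0.08024 = 0.1605 mol
Q = 0.1605 × 96500 = 15490 C
I = Q / t = 15490 / 7140 s = 2.17 A

2.17 A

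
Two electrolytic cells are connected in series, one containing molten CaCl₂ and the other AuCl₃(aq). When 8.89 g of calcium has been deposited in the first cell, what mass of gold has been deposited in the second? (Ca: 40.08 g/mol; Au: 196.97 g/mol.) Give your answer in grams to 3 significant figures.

n(Ca) = 8.89 / 40.08 = 0.2218 mol
Ca²⁺ + 2e⁻ → Ca, so n(e⁻) = 2 × 0.2218 = 0.4436 mol
Same current for the same time ⇒ same n(e⁻) = 0.4436 mol in both cells.
Au³⁺ + 3e⁻ → Au, so n(Au) = 0.4436 / 3 = 0.1479 mol
m(Au) = 0.1479 × 196.97 = 29.1 g

29.1 g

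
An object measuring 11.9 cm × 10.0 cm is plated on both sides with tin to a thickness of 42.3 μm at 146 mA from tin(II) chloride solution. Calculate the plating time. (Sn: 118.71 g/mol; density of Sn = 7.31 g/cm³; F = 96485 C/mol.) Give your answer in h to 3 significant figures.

Plated area = 2 × 11.9 × 10.0 = 238.0 cm²
Volume = 238.0 × 42.3×10⁻⁴ cm = 1.007 cm³
m(Sn) = 1.007 × 7.31 = 7.361 g
n(Sn) = 7.361 / 118.71 = 0.06201 mol; n(e⁻) = 2 × 0.06201 = 0.1240 mol
Q = 0.1240 × 96485 = 11960 C
t = 11960 / 0.146 = 81920 s = 22.8 h

22.8 h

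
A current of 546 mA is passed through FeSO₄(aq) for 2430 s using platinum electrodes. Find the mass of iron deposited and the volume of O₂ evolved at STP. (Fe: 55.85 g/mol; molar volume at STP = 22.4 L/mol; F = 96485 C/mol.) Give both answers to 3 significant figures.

0.384 g Fe; 0.0770 L O₂

Q = 0.546 × 2430 = 1327 C; n(e⁻) = 1327 / 96485 = 0.01375 mol
Cathode: Fe²⁺ + 2e⁻ → Fe → n(Fe) = 0.01375/2 = 0.006875 mol → 0.384 g
Anode: 2H₂O → O₂ + 4H⁺ + 4e⁻ → n(O₂) = 0.01375/4 = 0.003438 mol → 0.0770 L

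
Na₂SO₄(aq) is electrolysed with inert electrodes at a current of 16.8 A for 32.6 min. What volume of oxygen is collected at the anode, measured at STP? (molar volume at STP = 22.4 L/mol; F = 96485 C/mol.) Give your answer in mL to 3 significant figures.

1910 mL

Charge passed = 16.8 × 1956 = 32860 C
n(e⁻) = Q/F = 32860/96485 = 0.3406 mol
2H₂O → O₂ + 4H⁺ + 4e⁻, so n(O₂) = 0.3406 / 4 = 0.08515 mol
V = 0.08515 × 22.4 = 1.907 L
= 1910 mL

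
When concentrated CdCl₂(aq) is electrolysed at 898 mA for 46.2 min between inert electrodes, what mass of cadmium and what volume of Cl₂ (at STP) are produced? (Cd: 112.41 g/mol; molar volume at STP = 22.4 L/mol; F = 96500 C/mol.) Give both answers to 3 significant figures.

Q = 0.898 × 2772 = 2489 C; n(e⁻) = 2489 / 96500 = 0.02579 mol
Cathode: Cd²⁺ + 2e⁻ → Cd → n(Cd) = 0.02579/2 = 0.01290 mol → 1.45 g
Anode: 2Cl⁻ → Cl₂ + 2e⁻ → n(Cl₂) = 0.02579/2 = 0.01290 mol → 0.289 L

1.45 g Cd; 0.289 L Cl₂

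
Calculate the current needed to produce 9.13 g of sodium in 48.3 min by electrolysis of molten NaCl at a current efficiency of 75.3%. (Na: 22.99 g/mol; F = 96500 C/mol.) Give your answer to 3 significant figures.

17.6 A

n(Na) = 9.13 / 22.99 = 0.3971 mol
Na⁺ + e⁻ → Na, so n(e⁻) = 0.3971 mol
Q = 0.3971 × 96500 / 0.753 = 50890 C
I = Q / t = 50890 / 2898 s = 17.6 A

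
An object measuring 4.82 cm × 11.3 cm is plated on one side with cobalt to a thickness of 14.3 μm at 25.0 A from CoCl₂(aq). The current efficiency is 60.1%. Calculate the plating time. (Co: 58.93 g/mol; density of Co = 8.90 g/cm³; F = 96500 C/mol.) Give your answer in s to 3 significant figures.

Plated area = 4.82 × 11.3 = 54.47 cm²
Volume = 54.47 × 14.3×10⁻⁴ cm = 0.07789 cm³
m(Co) = 0.07789 × 8.90 = 0.6932 g
n(Co) = 0.6932 / 58.93 = 0.01176 mol; n(e⁻) = 2 × 0.01176 = 0.02352 mol
Q = 0.02352 × 96500 / 0.601 = 3777 C
t = 3777 / 25.0 = 151.1 s

151 s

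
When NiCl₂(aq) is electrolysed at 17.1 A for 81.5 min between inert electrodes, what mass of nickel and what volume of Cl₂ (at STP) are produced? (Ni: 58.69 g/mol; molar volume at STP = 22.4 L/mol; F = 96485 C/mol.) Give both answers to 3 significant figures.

Q = 17.1 × 4890 = 83620 C; n(e⁻) = 83620 / 96485 = 0.8667 mol
Cathode: Ni²⁺ + 2e⁻ → Ni → n(Ni) = 0.8667/2 = 0.4334 mol → 25.4 g
Anode: 2Cl⁻ → Cl₂ + 2e⁻ → n(Cl₂) = 0.8667/2 = 0.4334 mol → 9.71 L

25.4 g Ni; 9.71 L Cl₂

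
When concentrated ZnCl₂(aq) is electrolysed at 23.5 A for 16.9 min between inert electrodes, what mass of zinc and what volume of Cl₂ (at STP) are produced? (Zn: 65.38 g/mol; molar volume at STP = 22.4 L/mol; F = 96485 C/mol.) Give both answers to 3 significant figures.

8.07 g Zn; 2.77 L Cl₂

Q = 23.5 × 1014 = 23830 C; n(e⁻) = 23830 / 96485 = 0.2470 mol
Cathode: Zn²⁺ + 2e⁻ → Zn → n(Zn) = 0.2470/2 = 0.1235 mol → 8.07 g
Anode: 2Cl⁻ → Cl₂ + 2e⁻ → n(Cl₂) = 0.2470/2 = 0.1235 mol → 2.77 L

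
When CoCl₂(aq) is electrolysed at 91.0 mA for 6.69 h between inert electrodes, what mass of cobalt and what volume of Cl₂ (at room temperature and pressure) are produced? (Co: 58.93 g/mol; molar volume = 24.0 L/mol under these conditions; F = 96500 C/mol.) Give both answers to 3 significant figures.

Q = 0.0910 × 24084 = 2192 C; n(e⁻) = 2192 / 96500 = 0.02272 mol
Cathode: Co²⁺ + 2e⁻ → Co → n(Co) = 0.02272/2 = 0.01136 mol → 0.669 g
Anode: 2Cl⁻ → Cl₂ + 2e⁻ → n(Cl₂) = 0.02272/2 = 0.01136 mol → 0.273 L

0.669 g Co; 0.273 L Cl₂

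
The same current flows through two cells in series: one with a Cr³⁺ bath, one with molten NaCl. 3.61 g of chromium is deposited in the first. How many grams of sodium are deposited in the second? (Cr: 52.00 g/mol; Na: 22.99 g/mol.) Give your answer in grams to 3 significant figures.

n(Cr) = 3.61 / 52.00 = 0.06942 mol
Cr³⁺ + 3e⁻ → Cr, so n(e⁻) = 3 × 0.06942 = 0.2083 mol
Same current for the same time ⇒ same n(e⁻) = 0.2083 mol in both cells.
Na⁺ + e⁻ → Na, so n(Na) = 0.2083 mol
m(Na) = 0.2083 × 22.99 = 4.79 g

4.79 g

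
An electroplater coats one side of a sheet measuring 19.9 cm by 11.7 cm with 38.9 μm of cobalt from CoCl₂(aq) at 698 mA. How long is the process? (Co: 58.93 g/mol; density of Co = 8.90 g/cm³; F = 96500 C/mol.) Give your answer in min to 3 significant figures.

Plated area = 19.9 × 11.7 = 232.8 cm²
Volume = 232.8 × 38.9×10⁻⁴ cm = 0.9056 cm³
m(Co) = 0.9056 × 8.90 = 8.060 g
n(Co) = 8.060 / 58.93 = 0.1368 mol; n(e⁻) = 2 × 0.1368 = 0.2736 mol
Q = 0.2736 × 96500 = 26400 C
t = 26400 / 0.698 = 37820 s = 630 min

630 min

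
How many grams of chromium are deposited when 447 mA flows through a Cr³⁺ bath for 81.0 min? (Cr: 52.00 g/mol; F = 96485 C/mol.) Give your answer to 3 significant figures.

0.390 g

Charge passed = 0.447 × 4860 = 2172 C
n(e⁻) = Q/F = 2172/96485 = 0.02251 mol
Cr³⁺ + 3e⁻ → Cr, so n(Cr) = 0.02251 / 3 = 0.007503 mol
m = 0.007503 × 52.00 = 0.390 g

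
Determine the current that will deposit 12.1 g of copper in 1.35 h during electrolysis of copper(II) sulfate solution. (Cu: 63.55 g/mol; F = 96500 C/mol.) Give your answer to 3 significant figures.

7.56 A

n(Cu) = 12.1 / 63.55 = 0.1904 mol
Cu²⁺ + 2e⁻ → Cu, so n(e⁻) = 2 × 0.1904 = 0.3808 mol
Q = 0.3808 × 96500 = 36750 C
I = Q / t = 36750 / 4860 s = 7.56 A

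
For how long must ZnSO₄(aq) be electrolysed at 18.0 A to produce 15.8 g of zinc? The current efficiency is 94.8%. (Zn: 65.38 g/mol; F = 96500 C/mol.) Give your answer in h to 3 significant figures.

0.759 h

n(Zn) = 15.8 / 65.38 = 0.2417 mol
Zn²⁺ + 2e⁻ → Zn, so n(e⁻) = 2 × 0.2417 = 0.4834 mol
Q = 0.4834 × 96500 / 0.948 = 49210 C
t = Q / I = 49210 / 18.0 = 2734 s = 0.759 h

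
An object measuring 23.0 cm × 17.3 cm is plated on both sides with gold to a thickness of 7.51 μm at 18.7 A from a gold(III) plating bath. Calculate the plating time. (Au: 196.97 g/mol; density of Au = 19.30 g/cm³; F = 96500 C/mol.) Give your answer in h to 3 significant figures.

Plated area = 2 × 23.0 × 17.3 = 795.8 cm²
Volume = 795.8 × 7.51×10⁻⁴ cm = 0.5976 cm³
m(Au) = 0.5976 × 19.30 = 11.53 g
n(Au) = 11.53 / 196.97 = 0.05854 mol; n(e⁻) = 3 × 0.05854 = 0.1756 mol
Q = 0.1756 × 96500 = 16950 C
t = 16950 / 18.7 = 906.4 s = 0.252 h

0.252 h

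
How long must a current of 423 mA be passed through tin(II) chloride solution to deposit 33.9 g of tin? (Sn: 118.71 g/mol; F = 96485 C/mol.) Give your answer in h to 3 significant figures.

36.2 h

n(Sn) = 33.9 / 118.71 = 0.2856 mol
Sn²⁺ + 2e⁻ → Sn, so n(e⁻) = 2 × 0.2856 = 0.5712 mol
Q = 0.5712 × 96485 = 55110 C
t = Q / I = 55110 / 0.423 = 1.303×10^5 s = 36.2 h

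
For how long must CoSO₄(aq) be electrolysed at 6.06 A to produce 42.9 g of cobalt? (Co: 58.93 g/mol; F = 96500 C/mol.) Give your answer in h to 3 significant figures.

n(Co) = 42.9 / 58.93 = 0.7280 mol
Co²⁺ + 2e⁻ → Co, so n(e⁻) = 2 × 0.7280 = 1.456 mol
Q = 1.456 × 96500 = 1.405×10^5 C
t = Q / I = 1.405×10^5 / 6.06 = 23180 s = 6.44 h

6.44 h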